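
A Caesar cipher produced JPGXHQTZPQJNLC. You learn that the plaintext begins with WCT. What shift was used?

From the crib: J(9)−W(22)=-13≡13, so the shift is 13.

13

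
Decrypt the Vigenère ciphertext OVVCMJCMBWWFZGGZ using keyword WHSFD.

SODXJNVUWTAYHBDD

Repeat the key across the ciphertext: WHSFDWHSFDWHSFDW
O(14)−W(22): -8≡18 → S
V(21)−H(7): 14 → O
V(21)−S(18): 3 → D
C(2)−F(5): -3≡23 → X
M(12)−D(3): 9 → J
J(9)−W(22): -13≡13 → N
C(2)−H(7): -5≡21 → V
M(12)−S(18): -6≡20 → U
B(1)−F(5): -4≡22 → W
W(22)−D(3): 19 → T
W(22)−W(22): 0 → A
F(5)−H(7): -2≡24 → Y
Z(25)−S(18): 7 → H
G(6)−F(5): 1 → B
G(6)−D(3): 3 → D
Z(25)−W(22): 3 → D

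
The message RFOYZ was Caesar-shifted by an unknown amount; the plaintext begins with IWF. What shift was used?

9

From the crib: R(17)−I(8)=9, so the shift is 9.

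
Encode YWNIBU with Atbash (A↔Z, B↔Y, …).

Y(24) → B(1)
W(22) → D(3)
N(13) → M(12)
I(8) → R(17)
B(1) → Y(24)
U(20) → F(5)

BDMRYF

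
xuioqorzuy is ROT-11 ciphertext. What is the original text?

mjxdfdgojn

x(23): 23−11=12 → m
u(20): 20−11=9 → j
i(8): 8−11=-3≡23 → x
o(14): 14−11=3 → d
q(16): 16−11=5 → f
o(14): 14−11=3 → d
r(17): 17−11=6 → g
z(25): 25−11=14 → o
u(20): 20−11=9 → j
y(24): 24−11=13 → n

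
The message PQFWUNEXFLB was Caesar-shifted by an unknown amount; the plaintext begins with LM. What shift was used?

From the crib: P(15)−L(11)=4, so the shift is 4.

4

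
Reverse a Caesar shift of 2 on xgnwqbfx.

veluozdv

x(23): 23−2=21 → v
g(6): 6−2=4 → e
n(13): 13−2=11 → l
w(22): 22−2=20 → u
q(16): 16−2=14 → o
b(1): 1−2=-1≡25 → z
f(5): 5−2=3 → d
x(23): 23−2=21 → v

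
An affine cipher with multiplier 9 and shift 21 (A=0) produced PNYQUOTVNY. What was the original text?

ICJLXFUACJ

The inverse of 9 mod 26 is 3, since 9·3=27≡1. Apply D(y)=3·(y−21) mod 26:
P(15): 3·(15−21)=-18≡8 → I
N(13): 3·(13−21)=-24≡2 → C
Y(24): 3·(24−21)=9 → J
Q(16): 3·(16−21)=-15≡11 → L
U(20): 3·(20−21)=-3≡23 → X
O(14): 3·(14−21)=-21≡5 → F
T(19): 3·(19−21)=-6≡20 → U
V(21): 3·(21−21)=0 → A
N(13): 3·(13−21)=-24≡2 → C
Y(24): 3·(24−21)=9 → J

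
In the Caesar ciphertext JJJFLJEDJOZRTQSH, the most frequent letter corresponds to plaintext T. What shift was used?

16

The most frequent ciphertext letter is J (appears 5 times).
J is position 9; T is position 19.
Shift = -10≡16.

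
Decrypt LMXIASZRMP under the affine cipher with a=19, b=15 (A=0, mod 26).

ITKBRHGWTA

The inverse of 19 mod 26 is 11, since 19·11=209≡1. Apply D(y)=11·(y−15) mod 26:
L(11): 11·(11−15)=-44≡8 → I
M(12): 11·(12−15)=-33≡19 → T
X(23): 11·(23−15)=88≡10 → K
I(8): 11·(8−15)=-77≡1 → B
A(0): 11·(0−15)=-165≡17 → R
S(18): 11·(18−15)=33≡7 → H
Z(25): 11·(25−15)=110≡6 → G
R(17): 11·(17−15)=22 → W
M(12): 11·(12−15)=-33≡19 → T
P(15): 11·(15−15)=0 → A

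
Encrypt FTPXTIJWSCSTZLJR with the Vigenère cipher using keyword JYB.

Repeat the key across the message: JYBJYBJYBJYBJYBJ
F(5)+J(9): 14 → O
T(19)+Y(24): 43≡17 → R
P(15)+B(1): 16 → Q
X(23)+J(9): 32≡6 → G
T(19)+Y(24): 43≡17 → R
I(8)+B(1): 9 → J
J(9)+J(9): 18 → S
W(22)+Y(24): 46≡20 → U
S(18)+B(1): 19 → T
C(2)+J(9): 11 → L
S(18)+Y(24): 42≡16 → Q
T(19)+B(1): 20 → U
Z(25)+J(9): 34≡8 → I
L(11)+Y(24): 35≡9 → J
J(9)+B(1): 10 → K
R(17)+J(9): 26≡0 → A

ORQGRJSUTLQUIJKA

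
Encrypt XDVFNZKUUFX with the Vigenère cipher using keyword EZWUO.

BCRZBDJQOTB

Repeat the key across the message: EZWUOEZWUOE
X(23)+E(4): 27≡1 → B
D(3)+Z(25): 28≡2 → C
V(21)+W(22): 43≡17 → R
F(5)+U(20): 25 → Z
N(13)+O(14): 27≡1 → B
Z(25)+E(4): 29≡3 → D
K(10)+Z(25): 35≡9 → J
U(20)+W(22): 42≡16 → Q
U(20)+U(20): 40≡14 → O
F(5)+O(14): 19 → T
X(23)+E(4): 27≡1 → B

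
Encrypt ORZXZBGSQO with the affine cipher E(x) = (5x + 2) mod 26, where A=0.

O(14): 5·14+2=72≡20 → U
R(17): 5·17+2=87≡9 → J
Z(25): 5·25+2=127≡23 → X
X(23): 5·23+2=117≡13 → N
Z(25): 5·25+2=127≡23 → X
B(1): 5·1+2=7 → H
G(6): 5·6+2=32≡6 → G
S(18): 5·18+2=92≡14 → O
Q(16): 5·16+2=82≡4 → E
O(14): 5·14+2=72≡20 → U

UJXNXHGOEU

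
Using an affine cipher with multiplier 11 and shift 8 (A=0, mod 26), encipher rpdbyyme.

r(17): 11·17+8=195≡13 → n
p(15): 11·15+8=173≡17 → r
d(3): 11·3+8=41≡15 → p
b(1): 11·1+8=19 → t
y(24): 11·24+8=272≡12 → m
y(24): 11·24+8=272≡12 → m
m(12): 11·12+8=140≡10 → k
e(4): 11·4+8=52≡0 → a

nrptmmka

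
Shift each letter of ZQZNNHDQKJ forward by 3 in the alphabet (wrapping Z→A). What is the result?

Z(25): 25+3=28≡2 → C
Q(16): 16+3=19 → T
Z(25): 25+3=28≡2 → C
N(13): 13+3=16 → Q
N(13): 13+3=16 → Q
H(7): 7+3=10 → K
D(3): 3+3=6 → G
Q(16): 16+3=19 → T
K(10): 10+3=13 → N
J(9): 9+3=12 → M

CTCQQKGTNM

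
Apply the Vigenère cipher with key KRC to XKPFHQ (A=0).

Repeat the key across the message: KRCKRC
X(23)+K(10): 33≡7 → H
K(10)+R(17): 27≡1 → B
P(15)+C(2): 17 → R
F(5)+K(10): 15 → P
H(7)+R(17): 24 → Y
Q(16)+C(2): 18 → S

HBRPYS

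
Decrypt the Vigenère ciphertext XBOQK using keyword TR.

Repeat the key across the ciphertext: TRTRT
X(23)−T(19): 4 → E
B(1)−R(17): -16≡10 → K
O(14)−T(19): -5≡21 → V
Q(16)−R(17): -1≡25 → Z
K(10)−T(19): -9≡17 → R

EKVZR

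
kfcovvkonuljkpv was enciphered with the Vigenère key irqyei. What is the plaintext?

comqrncxxwhbcyf

Repeat the key across the ciphertext: irqyeiirqyeiirq
k(10)−i(8): 2 → c
f(5)−r(17): -12≡14 → o
c(2)−q(16): -14≡12 → m
o(14)−y(24): -10≡16 → q
v(21)−e(4): 17 → r
v(21)−i(8): 13 → n
k(10)−i(8): 2 → c
o(14)−r(17): -3≡23 → x
n(13)−q(16): -3≡23 → x
u(20)−y(24): -4≡22 → w
l(11)−e(4): 7 → h
j(9)−i(8): 1 → b
k(10)−i(8): 2 → c
p(15)−r(17): -2≡24 → y
v(21)−q(16): 5 → f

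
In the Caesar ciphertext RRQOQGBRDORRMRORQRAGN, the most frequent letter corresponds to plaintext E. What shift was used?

13

The most frequent ciphertext letter is R (appears 8 times).
R is position 17; E is position 4.
Shift = 13.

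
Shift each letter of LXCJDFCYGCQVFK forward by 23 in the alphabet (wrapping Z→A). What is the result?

L(11): 11+23=34≡8 → I
X(23): 23+23=46≡20 → U
C(2): 2+23=25 → Z
J(9): 9+23=32≡6 → G
D(3): 3+23=26≡0 → A
F(5): 5+23=28≡2 → C
C(2): 2+23=25 → Z
Y(24): 24+23=47≡21 → V
G(6): 6+23=29≡3 → D
C(2): 2+23=25 → Z
Q(16): 16+23=39≡13 → N
V(21): 21+23=44≡18 → S
F(5): 5+23=28≡2 → C
K(10): 10+23=33≡7 → H

IUZGACZVDZNSCH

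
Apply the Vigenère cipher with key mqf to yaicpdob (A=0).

Repeat the key across the message: mqfmqfmq
y(24)+m(12): 36≡10 → k
a(0)+q(16): 16 → q
i(8)+f(5): 13 → n
c(2)+m(12): 14 → o
p(15)+q(16): 31≡5 → f
d(3)+f(5): 8 → i
o(14)+m(12): 26≡0 → a
b(1)+q(16): 17 → r

kqnofiar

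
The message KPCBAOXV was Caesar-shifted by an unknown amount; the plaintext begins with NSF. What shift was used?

From the crib: K(10)−N(13)=-3≡23, so the shift is 23.

23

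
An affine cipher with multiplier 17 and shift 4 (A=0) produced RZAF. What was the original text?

NPMX

The inverse of 17 mod 26 is 23, since 17·23=391≡1. Apply D(y)=23·(y−4) mod 26:
R(17): 23·(17−4)=299≡13 → N
Z(25): 23·(25−4)=483≡15 → P
A(0): 23·(0−4)=-92≡12 → M
F(5): 23·(5−4)=23 → X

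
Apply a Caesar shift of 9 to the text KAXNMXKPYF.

TJGWVGTYHO

K(10): 10+9=19 → T
A(0): 0+9=9 → J
X(23): 23+9=32≡6 → G
N(13): 13+9=22 → W
M(12): 12+9=21 → V
X(23): 23+9=32≡6 → G
K(10): 10+9=19 → T
P(15): 15+9=24 → Y
Y(24): 24+9=33≡7 → H
F(5): 5+9=14 → O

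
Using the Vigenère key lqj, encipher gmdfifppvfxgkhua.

rcmqyoafeqnpvxdl

Repeat the key across the message: lqjlqjlqjlqjlqjl
g(6)+l(11): 17 → r
m(12)+q(16): 28≡2 → c
d(3)+j(9): 12 → m
f(5)+l(11): 16 → q
i(8)+q(16): 24 → y
f(5)+j(9): 14 → o
p(15)+l(11): 26≡0 → a
p(15)+q(16): 31≡5 → f
v(21)+j(9): 30≡4 → e
f(5)+l(11): 16 → q
x(23)+q(16): 39≡13 → n
g(6)+j(9): 15 → p
k(10)+l(11): 21 → v
h(7)+q(16): 23 → x
u(20)+j(9): 29≡3 → d
a(0)+l(11): 11 → l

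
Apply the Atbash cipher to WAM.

W(22) → D(3)
A(0) → Z(25)
M(12) → N(13)

DZN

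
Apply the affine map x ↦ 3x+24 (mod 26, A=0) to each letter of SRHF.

S(18): 3·18+24=78≡0 → A
R(17): 3·17+24=75≡23 → X
H(7): 3·7+24=45≡19 → T
F(5): 3·5+24=39≡13 → N

AXTN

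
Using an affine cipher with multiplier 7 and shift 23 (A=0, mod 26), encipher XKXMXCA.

CPCDCLX

X(23): 7·23+23=184≡2 → C
K(10): 7·10+23=93≡15 → P
X(23): 7·23+23=184≡2 → C
M(12): 7·12+23=107≡3 → D
X(23): 7·23+23=184≡2 → C
C(2): 7·2+23=37≡11 → L
A(0): 7·0+23=23 → X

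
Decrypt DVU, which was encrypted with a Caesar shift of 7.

D(3): 3−7=-4≡22 → W
V(21): 21−7=14 → O
U(20): 20−7=13 → N

WON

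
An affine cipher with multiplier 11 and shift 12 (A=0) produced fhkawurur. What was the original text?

The inverse of 11 mod 26 is 19, since 11·19=209≡1. Apply D(y)=19·(y−12) mod 26:
f(5): 19·(5−12)=-133≡23 → x
h(7): 19·(7−12)=-95≡9 → j
k(10): 19·(10−12)=-38≡14 → o
a(0): 19·(0−12)=-228≡6 → g
w(22): 19·(22−12)=190≡8 → i
u(20): 19·(20−12)=152≡22 → w
r(17): 19·(17−12)=95≡17 → r
u(20): 19·(20−12)=152≡22 → w
r(17): 19·(17−12)=95≡17 → r

xjogiwrwr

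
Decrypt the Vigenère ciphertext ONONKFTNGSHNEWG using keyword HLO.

Repeat the key across the ciphertext: HLOHLOHLOHLOHLO
O(14)−H(7): 7 → H
N(13)−L(11): 2 → C
O(14)−O(14): 0 → A
N(13)−H(7): 6 → G
K(10)−L(11): -1≡25 → Z
F(5)−O(14): -9≡17 → R
T(19)−H(7): 12 → M
N(13)−L(11): 2 → C
G(6)−O(14): -8≡18 → S
S(18)−H(7): 11 → L
H(7)−L(11): -4≡22 → W
N(13)−O(14): -1≡25 → Z
E(4)−H(7): -3≡23 → X
W(22)−L(11): 11 → L
G(6)−O(14): -8≡18 → S

HCAGZRMCSLWZXLS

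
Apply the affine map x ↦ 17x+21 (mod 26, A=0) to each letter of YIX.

Y(24): 17·24+21=429≡13 → N
I(8): 17·8+21=157≡1 → B
X(23): 17·23+21=412≡22 → W

NBW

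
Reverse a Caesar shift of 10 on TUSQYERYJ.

T(19): 19−10=9 → J
U(20): 20−10=10 → K
S(18): 18−10=8 → I
Q(16): 16−10=6 → G
Y(24): 24−10=14 → O
E(4): 4−10=-6≡20 → U
R(17): 17−10=7 → H
Y(24): 24−10=14 → O
J(9): 9−10=-1≡25 → Z

JKIGOUHOZ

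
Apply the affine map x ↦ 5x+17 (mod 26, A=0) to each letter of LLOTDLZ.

L(11): 5·11+17=72≡20 → U
L(11): 5·11+17=72≡20 → U
O(14): 5·14+17=87≡9 → J
T(19): 5·19+17=112≡8 → I
D(3): 5·3+17=32≡6 → G
L(11): 5·11+17=72≡20 → U
Z(25): 5·25+17=142≡12 → M

UUJIGUM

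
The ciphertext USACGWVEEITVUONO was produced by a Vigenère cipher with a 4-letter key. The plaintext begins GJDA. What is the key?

OJXC

Subtract each crib letter from the matching ciphertext letter (mod 26):
U(20)−G(6)=14 → O
S(18)−J(9)=9 → J
A(0)−D(3)=-3≡23 → X
C(2)−A(0)=2 → C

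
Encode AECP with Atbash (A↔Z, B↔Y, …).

A(0) → Z(25)
E(4) → V(21)
C(2) → X(23)
P(15) → K(10)

ZVXK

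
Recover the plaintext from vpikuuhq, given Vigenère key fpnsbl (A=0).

qavstjcb

Repeat the key across the ciphertext: fpnsblfp
v(21)−f(5): 16 → q
p(15)−p(15): 0 → a
i(8)−n(13): -5≡21 → v
k(10)−s(18): -8≡18 → s
u(20)−b(1): 19 → t
u(20)−l(11): 9 → j
h(7)−f(5): 2 → c
q(16)−p(15): 1 → b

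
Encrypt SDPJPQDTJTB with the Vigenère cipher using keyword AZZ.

SCOJOPDSITA

Repeat the key across the message: AZZAZZAZZAZ
S(18)+A(0): 18 → S
D(3)+Z(25): 28≡2 → C
P(15)+Z(25): 40≡14 → O
J(9)+A(0): 9 → J
P(15)+Z(25): 40≡14 → O
Q(16)+Z(25): 41≡15 → P
D(3)+A(0): 3 → D
T(19)+Z(25): 44≡18 → S
J(9)+Z(25): 34≡8 → I
T(19)+A(0): 19 → T
B(1)+Z(25): 26≡0 → A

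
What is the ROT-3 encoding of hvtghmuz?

kywjkpxc

h(7): 7+3=10 → k
v(21): 21+3=24 → y
t(19): 19+3=22 → w
g(6): 6+3=9 → j
h(7): 7+3=10 → k
m(12): 12+3=15 → p
u(20): 20+3=23 → x
z(25): 25+3=28≡2 → c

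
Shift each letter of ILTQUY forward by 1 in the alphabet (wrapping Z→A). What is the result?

I(8): 8+1=9 → J
L(11): 11+1=12 → M
T(19): 19+1=20 → U
Q(16): 16+1=17 → R
U(20): 20+1=21 → V
Y(24): 24+1=25 → Z

JMURVZ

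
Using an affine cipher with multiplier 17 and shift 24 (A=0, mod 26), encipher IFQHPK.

EFKNTM

I(8): 17·8+24=160≡4 → E
F(5): 17·5+24=109≡5 → F
Q(16): 17·16+24=296≡10 → K
H(7): 17·7+24=143≡13 → N
P(15): 17·15+24=279≡19 → T
K(10): 17·10+24=194≡12 → M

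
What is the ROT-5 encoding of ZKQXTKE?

EPVCYPJ

Z(25): 25+5=30≡4 → E
K(10): 10+5=15 → P
Q(16): 16+5=21 → V
X(23): 23+5=28≡2 → C
T(19): 19+5=24 → Y
K(10): 10+5=15 → P
E(4): 4+5=9 → J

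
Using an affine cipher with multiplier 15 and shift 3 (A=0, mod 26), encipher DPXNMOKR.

D(3): 15·3+3=48≡22 → W
P(15): 15·15+3=228≡20 → U
X(23): 15·23+3=348≡10 → K
N(13): 15·13+3=198≡16 → Q
M(12): 15·12+3=183≡1 → B
O(14): 15·14+3=213≡5 → F
K(10): 15·10+3=153≡23 → X
R(17): 15·17+3=258≡24 → Y

WUKQBFXY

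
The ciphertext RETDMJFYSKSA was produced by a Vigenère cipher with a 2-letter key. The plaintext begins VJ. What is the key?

Subtract each crib letter from the matching ciphertext letter (mod 26):
R(17)−V(21)=-4≡22 → W
E(4)−J(9)=-5≡21 → V

WV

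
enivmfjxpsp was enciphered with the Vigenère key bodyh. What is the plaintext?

Repeat the key across the ciphertext: bodyhbodyhb
e(4)−b(1): 3 → d
n(13)−o(14): -1≡25 → z
i(8)−d(3): 5 → f
v(21)−y(24): -3≡23 → x
m(12)−h(7): 5 → f
f(5)−b(1): 4 → e
j(9)−o(14): -5≡21 → v
x(23)−d(3): 20 → u
p(15)−y(24): -9≡17 → r
s(18)−h(7): 11 → l
p(15)−b(1): 14 → o

dzfxfevurlo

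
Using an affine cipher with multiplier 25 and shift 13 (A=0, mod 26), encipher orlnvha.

o(14): 25·14+13=363≡25 → z
r(17): 25·17+13=438≡22 → w
l(11): 25·11+13=288≡2 → c
n(13): 25·13+13=338≡0 → a
v(21): 25·21+13=538≡18 → s
h(7): 25·7+13=188≡6 → g
a(0): 25·0+13=13 → n

zwcasgn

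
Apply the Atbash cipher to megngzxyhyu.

nvtmtacbsbf

m(12) → n(13)
e(4) → v(21)
g(6) → t(19)
n(13) → m(12)
g(6) → t(19)
z(25) → a(0)
x(23) → c(2)
y(24) → b(1)
h(7) → s(18)
y(24) → b(1)
u(20) → f(5)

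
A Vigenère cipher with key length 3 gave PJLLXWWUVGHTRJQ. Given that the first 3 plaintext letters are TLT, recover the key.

Subtract each crib letter from the matching ciphertext letter (mod 26):
P(15)−T(19)=-4≡22 → W
J(9)−L(11)=-2≡24 → Y
L(11)−T(19)=-8≡18 → S

WYS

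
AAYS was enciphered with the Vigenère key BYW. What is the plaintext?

Repeat the key across the ciphertext: BYWB
A(0)−B(1): -1≡25 → Z
A(0)−Y(24): -24≡2 → C
Y(24)−W(22): 2 → C
S(18)−B(1): 17 → R

ZCCR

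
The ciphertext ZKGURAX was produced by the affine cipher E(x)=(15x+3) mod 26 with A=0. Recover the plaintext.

The inverse of 15 mod 26 is 7, since 15·7=105≡1. Apply D(y)=7·(y−3) mod 26:
Z(25): 7·(25−3)=154≡24 → Y
K(10): 7·(10−3)=49≡23 → X
G(6): 7·(6−3)=21 → V
U(20): 7·(20−3)=119≡15 → P
R(17): 7·(17−3)=98≡20 → U
A(0): 7·(0−3)=-21≡5 → F
X(23): 7·(23−3)=140≡10 → K

YXVPUFK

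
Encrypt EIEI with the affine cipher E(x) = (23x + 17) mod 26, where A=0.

FTFT

E(4): 23·4+17=109≡5 → F
I(8): 23·8+17=201≡19 → T
E(4): 23·4+17=109≡5 → F
I(8): 23·8+17=201≡19 → T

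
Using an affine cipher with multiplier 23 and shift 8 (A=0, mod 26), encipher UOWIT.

ASUKD

U(20): 23·20+8=468≡0 → A
O(14): 23·14+8=330≡18 → S
W(22): 23·22+8=514≡20 → U
I(8): 23·8+8=192≡10 → K
T(19): 23·19+8=445≡3 → D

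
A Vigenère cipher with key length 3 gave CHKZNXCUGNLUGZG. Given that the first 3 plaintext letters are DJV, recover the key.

ZYP

Subtract each crib letter from the matching ciphertext letter (mod 26):
C(2)−D(3)=-1≡25 → Z
H(7)−J(9)=-2≡24 → Y
K(10)−V(21)=-11≡15 → P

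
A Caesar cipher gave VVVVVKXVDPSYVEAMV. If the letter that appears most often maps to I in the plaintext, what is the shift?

13

The most frequent ciphertext letter is V (appears 8 times).
V is position 21; I is position 8.
Shift = 13.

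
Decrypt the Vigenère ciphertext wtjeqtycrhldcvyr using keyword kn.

mgzrggophubqsioe

Repeat the key across the ciphertext: knknknknknknknkn
w(22)−k(10): 12 → m
t(19)−n(13): 6 → g
j(9)−k(10): -1≡25 → z
e(4)−n(13): -9≡17 → r
q(16)−k(10): 6 → g
t(19)−n(13): 6 → g
y(24)−k(10): 14 → o
c(2)−n(13): -11≡15 → p
r(17)−k(10): 7 → h
h(7)−n(13): -6≡20 → u
l(11)−k(10): 1 → b
d(3)−n(13): -10≡16 → q
c(2)−k(10): -8≡18 → s
v(21)−n(13): 8 → i
y(24)−k(10): 14 → o
r(17)−n(13): 4 → e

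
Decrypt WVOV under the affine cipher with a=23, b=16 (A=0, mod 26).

YHSH

The inverse of 23 mod 26 is 17, since 23·17=391≡1. Apply D(y)=17·(y−16) mod 26:
W(22): 17·(22−16)=102≡24 → Y
V(21): 17·(21−16)=85≡7 → H
O(14): 17·(14−16)=-34≡18 → S
V(21): 17·(21−16)=85≡7 → H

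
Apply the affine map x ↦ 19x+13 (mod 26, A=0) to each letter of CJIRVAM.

ZCJYWNH

C(2): 19·2+13=51≡25 → Z
J(9): 19·9+13=184≡2 → C
I(8): 19·8+13=165≡9 → J
R(17): 19·17+13=336≡24 → Y
V(21): 19·21+13=412≡22 → W
A(0): 19·0+13=13 → N
M(12): 19·12+13=241≡7 → H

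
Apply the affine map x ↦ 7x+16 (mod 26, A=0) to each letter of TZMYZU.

T(19): 7·19+16=149≡19 → T
Z(25): 7·25+16=191≡9 → J
M(12): 7·12+16=100≡22 → W
Y(24): 7·24+16=184≡2 → C
Z(25): 7·25+16=191≡9 → J
U(20): 7·20+16=156≡0 → A

TJWCJA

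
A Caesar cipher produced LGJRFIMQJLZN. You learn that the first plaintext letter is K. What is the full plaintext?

KFIQEHLPIKYM

From the crib: L(11)−K(10)=1, so the shift is 1.
Subtract 1 from each ciphertext letter:
L(11): 11−1=10 → K
G(6): 6−1=5 → F
J(9): 9−1=8 → I
R(17): 17−1=16 → Q
F(5): 5−1=4 → E
I(8): 8−1=7 → H
M(12): 12−1=11 → L
Q(16): 16−1=15 → P
J(9): 9−1=8 → I
L(11): 11−1=10 → K
Z(25): 25−1=24 → Y
N(13): 13−1=12 → M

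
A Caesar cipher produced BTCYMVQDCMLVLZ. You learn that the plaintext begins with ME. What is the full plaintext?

MENJXGBONXWGWK

From the crib: B(1)−M(12)=-11≡15, so the shift is 15.
Subtract 15 from each ciphertext letter:
B(1): 1−15=-14≡12 → M
T(19): 19−15=4 → E
C(2): 2−15=-13≡13 → N
Y(24): 24−15=9 → J
M(12): 12−15=-3≡23 → X
V(21): 21−15=6 → G
Q(16): 16−15=1 → B
D(3): 3−15=-12≡14 → O
C(2): 2−15=-13≡13 → N
M(12): 12−15=-3≡23 → X
L(11): 11−15=-4≡22 → W
V(21): 21−15=6 → G
L(11): 11−15=-4≡22 → W
Z(25): 25−15=10 → K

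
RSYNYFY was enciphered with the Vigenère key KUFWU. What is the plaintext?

Repeat the key across the ciphertext: KUFWUKU
R(17)−K(10): 7 → H
S(18)−U(20): -2≡24 → Y
Y(24)−F(5): 19 → T
N(13)−W(22): -9≡17 → R
Y(24)−U(20): 4 → E
F(5)−K(10): -5≡21 → V
Y(24)−U(20): 4 → E

HYTREVE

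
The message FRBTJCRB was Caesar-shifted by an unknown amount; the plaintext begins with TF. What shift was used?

12

From the crib: F(5)−T(19)=-14≡12, so the shift is 12.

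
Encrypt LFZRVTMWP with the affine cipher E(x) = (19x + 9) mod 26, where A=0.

L(11): 19·11+9=218≡10 → K
F(5): 19·5+9=104≡0 → A
Z(25): 19·25+9=484≡16 → Q
R(17): 19·17+9=332≡20 → U
V(21): 19·21+9=408≡18 → S
T(19): 19·19+9=370≡6 → G
M(12): 19·12+9=237≡3 → D
W(22): 19·22+9=427≡11 → L
P(15): 19·15+9=294≡8 → I

KAQUSGDLI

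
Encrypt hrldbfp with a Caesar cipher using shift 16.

h(7): 7+16=23 → x
r(17): 17+16=33≡7 → h
l(11): 11+16=27≡1 → b
d(3): 3+16=19 → t
b(1): 1+16=17 → r
f(5): 5+16=21 → v
p(15): 15+16=31≡5 → f

xhbtrvf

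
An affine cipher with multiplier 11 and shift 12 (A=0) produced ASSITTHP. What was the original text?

GKKCDDJF

The inverse of 11 mod 26 is 19, since 11·19=209≡1. Apply D(y)=19·(y−12) mod 26:
A(0): 19·(0−12)=-228≡6 → G
S(18): 19·(18−12)=114≡10 → K
S(18): 19·(18−12)=114≡10 → K
I(8): 19·(8−12)=-76≡2 → C
T(19): 19·(19−12)=133≡3 → D
T(19): 19·(19−12)=133≡3 → D
H(7): 19·(7−12)=-95≡9 → J
P(15): 19·(15−12)=57≡5 → F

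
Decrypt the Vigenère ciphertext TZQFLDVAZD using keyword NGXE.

GTTBYXYWMX

Repeat the key across the ciphertext: NGXENGXENG
T(19)−N(13): 6 → G
Z(25)−G(6): 19 → T
Q(16)−X(23): -7≡19 → T
F(5)−E(4): 1 → B
L(11)−N(13): -2≡24 → Y
D(3)−G(6): -3≡23 → X
V(21)−X(23): -2≡24 → Y
A(0)−E(4): -4≡22 → W
Z(25)−N(13): 12 → M
D(3)−G(6): -3≡23 → X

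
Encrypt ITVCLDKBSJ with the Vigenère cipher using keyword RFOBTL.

Repeat the key across the message: RFOBTLRFOB
I(8)+R(17): 25 → Z
T(19)+F(5): 24 → Y
V(21)+O(14): 35≡9 → J
C(2)+B(1): 3 → D
L(11)+T(19): 30≡4 → E
D(3)+L(11): 14 → O
K(10)+R(17): 27≡1 → B
B(1)+F(5): 6 → G
S(18)+O(14): 32≡6 → G
J(9)+B(1): 10 → K

ZYJDEOBGGK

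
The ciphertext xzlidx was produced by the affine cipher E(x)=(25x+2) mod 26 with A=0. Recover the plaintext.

fdruzf

The inverse of 25 mod 26 is 25, since 25·25=625≡1. Apply D(y)=25·(y−2) mod 26:
x(23): 25·(23−2)=525≡5 → f
z(25): 25·(25−2)=575≡3 → d
l(11): 25·(11−2)=225≡17 → r
i(8): 25·(8−2)=150≡20 → u
d(3): 25·(3−2)=25 → z
x(23): 25·(23−2)=525≡5 → f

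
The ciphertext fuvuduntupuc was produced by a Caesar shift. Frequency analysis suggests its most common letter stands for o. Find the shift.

The most frequent ciphertext letter is u (appears 5 times).
u is position 20; o is position 14.
Shift = 6.

6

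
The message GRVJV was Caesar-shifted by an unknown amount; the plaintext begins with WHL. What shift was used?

10

From the crib: G(6)−W(22)=-16≡10, so the shift is 10.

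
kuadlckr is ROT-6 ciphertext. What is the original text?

eouxfwel

k(10): 10−6=4 → e
u(20): 20−6=14 → o
a(0): 0−6=-6≡20 → u
d(3): 3−6=-3≡23 → x
l(11): 11−6=5 → f
c(2): 2−6=-4≡22 → w
k(10): 10−6=4 → e
r(17): 17−6=11 → l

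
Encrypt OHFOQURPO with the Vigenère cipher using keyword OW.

Repeat the key across the message: OWOWOWOWO
O(14)+O(14): 28≡2 → C
H(7)+W(22): 29≡3 → D
F(5)+O(14): 19 → T
O(14)+W(22): 36≡10 → K
Q(16)+O(14): 30≡4 → E
U(20)+W(22): 42≡16 → Q
R(17)+O(14): 31≡5 → F
P(15)+W(22): 37≡11 → L
O(14)+O(14): 28≡2 → C

CDTKEQFLC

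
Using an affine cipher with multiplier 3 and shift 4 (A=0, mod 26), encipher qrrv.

q(16): 3·16+4=52≡0 → a
r(17): 3·17+4=55≡3 → d
r(17): 3·17+4=55≡3 → d
v(21): 3·21+4=67≡15 → p

addp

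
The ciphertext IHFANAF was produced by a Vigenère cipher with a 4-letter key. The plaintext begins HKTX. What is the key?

Subtract each crib letter from the matching ciphertext letter (mod 26):
I(8)−H(7)=1 → B
H(7)−K(10)=-3≡23 → X
F(5)−T(19)=-14≡12 → M
A(0)−X(23)=-23≡3 → D

BXMD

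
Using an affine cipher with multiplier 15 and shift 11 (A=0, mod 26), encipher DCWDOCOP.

D(3): 15·3+11=56≡4 → E
C(2): 15·2+11=41≡15 → P
W(22): 15·22+11=341≡3 → D
D(3): 15·3+11=56≡4 → E
O(14): 15·14+11=221≡13 → N
C(2): 15·2+11=41≡15 → P
O(14): 15·14+11=221≡13 → N
P(15): 15·15+11=236≡2 → C

EPDENPNC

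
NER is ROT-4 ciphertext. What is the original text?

JAN

N(13): 13−4=9 → J
E(4): 4−4=0 → A
R(17): 17−4=13 → N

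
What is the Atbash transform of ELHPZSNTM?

E(4) → V(21)
L(11) → O(14)
H(7) → S(18)
P(15) → K(10)
Z(25) → A(0)
S(18) → H(7)
N(13) → M(12)
T(19) → G(6)
M(12) → N(13)

VOSKAHMGN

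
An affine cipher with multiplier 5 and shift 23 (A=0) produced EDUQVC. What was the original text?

The inverse of 5 mod 26 is 21, since 5·21=105≡1. Apply D(y)=21·(y−23) mod 26:
E(4): 21·(4−23)=-399≡17 → R
D(3): 21·(3−23)=-420≡22 → W
U(20): 21·(20−23)=-63≡15 → P
Q(16): 21·(16−23)=-147≡9 → J
V(21): 21·(21−23)=-42≡10 → K
C(2): 21·(2−23)=-441≡1 → B

RWPJKB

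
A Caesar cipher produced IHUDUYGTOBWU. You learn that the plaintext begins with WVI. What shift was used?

12

From the crib: I(8)−W(22)=-14≡12, so the shift is 12.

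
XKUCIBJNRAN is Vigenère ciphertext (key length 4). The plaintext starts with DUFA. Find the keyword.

UQPC

Subtract each crib letter from the matching ciphertext letter (mod 26):
X(23)−D(3)=20 → U
K(10)−U(20)=-10≡16 → Q
U(20)−F(5)=15 → P
C(2)−A(0)=2 → C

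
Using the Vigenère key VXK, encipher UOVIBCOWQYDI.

Repeat the key across the message: VXKVXKVXKVXK
U(20)+V(21): 41≡15 → P
O(14)+X(23): 37≡11 → L
V(21)+K(10): 31≡5 → F
I(8)+V(21): 29≡3 → D
B(1)+X(23): 24 → Y
C(2)+K(10): 12 → M
O(14)+V(21): 35≡9 → J
W(22)+X(23): 45≡19 → T
Q(16)+K(10): 26≡0 → A
Y(24)+V(21): 45≡19 → T
D(3)+X(23): 26≡0 → A
I(8)+K(10): 18 → S

PLFDYMJTATAS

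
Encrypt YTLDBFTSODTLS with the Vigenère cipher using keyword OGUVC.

Repeat the key across the message: OGUVCOGUVCOGU
Y(24)+O(14): 38≡12 → M
T(19)+G(6): 25 → Z
L(11)+U(20): 31≡5 → F
D(3)+V(21): 24 → Y
B(1)+C(2): 3 → D
F(5)+O(14): 19 → T
T(19)+G(6): 25 → Z
S(18)+U(20): 38≡12 → M
O(14)+V(21): 35≡9 → J
D(3)+C(2): 5 → F
T(19)+O(14): 33≡7 → H
L(11)+G(6): 17 → R
S(18)+U(20): 38≡12 → M

MZFYDTZMJFHRM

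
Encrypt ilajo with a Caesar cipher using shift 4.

i(8): 8+4=12 → m
l(11): 11+4=15 → p
a(0): 0+4=4 → e
j(9): 9+4=13 → n
o(14): 14+4=18 → s

mpens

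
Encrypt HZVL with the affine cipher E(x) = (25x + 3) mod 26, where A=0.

WEIS

H(7): 25·7+3=178≡22 → W
Z(25): 25·25+3=628≡4 → E
V(21): 25·21+3=528≡8 → I
L(11): 25·11+3=278≡18 → S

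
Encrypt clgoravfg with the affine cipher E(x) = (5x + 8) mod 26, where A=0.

slmapijhm

c(2): 5·2+8=18 → s
l(11): 5·11+8=63≡11 → l
g(6): 5·6+8=38≡12 → m
o(14): 5·14+8=78≡0 → a
r(17): 5·17+8=93≡15 → p
a(0): 5·0+8=8 → i
v(21): 5·21+8=113≡9 → j
f(5): 5·5+8=33≡7 → h
g(6): 5·6+8=38≡12 → m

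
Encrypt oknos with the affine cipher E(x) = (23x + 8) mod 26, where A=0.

o(14): 23·14+8=330≡18 → s
k(10): 23·10+8=238≡4 → e
n(13): 23·13+8=307≡21 → v
o(14): 23·14+8=330≡18 → s
s(18): 23·18+8=422≡6 → g

sevsg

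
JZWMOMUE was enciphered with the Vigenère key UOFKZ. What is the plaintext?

Repeat the key across the ciphertext: UOFKZUOF
J(9)−U(20): -11≡15 → P
Z(25)−O(14): 11 → L
W(22)−F(5): 17 → R
M(12)−K(10): 2 → C
O(14)−Z(25): -11≡15 → P
M(12)−U(20): -8≡18 → S
U(20)−O(14): 6 → G
E(4)−F(5): -1≡25 → Z

PLRCPSGZ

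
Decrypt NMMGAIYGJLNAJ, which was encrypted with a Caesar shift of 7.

GFFZTBRZCEGTC

N(13): 13−7=6 → G
M(12): 12−7=5 → F
M(12): 12−7=5 → F
G(6): 6−7=-1≡25 → Z
A(0): 0−7=-7≡19 → T
I(8): 8−7=1 → B
Y(24): 24−7=17 → R
G(6): 6−7=-1≡25 → Z
J(9): 9−7=2 → C
L(11): 11−7=4 → E
N(13): 13−7=6 → G
A(0): 0−7=-7≡19 → T
J(9): 9−7=2 → C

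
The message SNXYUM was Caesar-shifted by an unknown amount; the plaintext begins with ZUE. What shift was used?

From the crib: S(18)−Z(25)=-7≡19, so the shift is 19.

19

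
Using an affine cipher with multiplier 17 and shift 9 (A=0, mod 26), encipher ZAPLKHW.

SJEOXYT

Z(25): 17·25+9=434≡18 → S
A(0): 17·0+9=9 → J
P(15): 17·15+9=264≡4 → E
L(11): 17·11+9=196≡14 → O
K(10): 17·10+9=179≡23 → X
H(7): 17·7+9=128≡24 → Y
W(22): 17·22+9=383≡19 → T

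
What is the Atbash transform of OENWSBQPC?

LVMDHYJKX

O(14) → L(11)
E(4) → V(21)
N(13) → M(12)
W(22) → D(3)
S(18) → H(7)
B(1) → Y(24)
Q(16) → J(9)
P(15) → K(10)
C(2) → X(23)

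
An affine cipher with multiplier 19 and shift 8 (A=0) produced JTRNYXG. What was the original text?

The inverse of 19 mod 26 is 11, since 19·11=209≡1. Apply D(y)=11·(y−8) mod 26:
J(9): 11·(9−8)=11 → L
T(19): 11·(19−8)=121≡17 → R
R(17): 11·(17−8)=99≡21 → V
N(13): 11·(13−8)=55≡3 → D
Y(24): 11·(24−8)=176≡20 → U
X(23): 11·(23−8)=165≡9 → J
G(6): 11·(6−8)=-22≡4 → E

LRVDUJE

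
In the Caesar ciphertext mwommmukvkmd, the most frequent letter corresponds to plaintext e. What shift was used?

The most frequent ciphertext letter is m (appears 5 times).
m is position 12; e is position 4.
Shift = 8.

8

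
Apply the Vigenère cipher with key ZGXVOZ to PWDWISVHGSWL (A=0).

Repeat the key across the message: ZGXVOZZGXVOZ
P(15)+Z(25): 40≡14 → O
W(22)+G(6): 28≡2 → C
D(3)+X(23): 26≡0 → A
W(22)+V(21): 43≡17 → R
I(8)+O(14): 22 → W
S(18)+Z(25): 43≡17 → R
V(21)+Z(25): 46≡20 → U
H(7)+G(6): 13 → N
G(6)+X(23): 29≡3 → D
S(18)+V(21): 39≡13 → N
W(22)+O(14): 36≡10 → K
L(11)+Z(25): 36≡10 → K

OCARWRUNDNKK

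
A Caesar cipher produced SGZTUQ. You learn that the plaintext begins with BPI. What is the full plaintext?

From the crib: S(18)−B(1)=17, so the shift is 17.
Subtract 17 from each ciphertext letter:
S(18): 18−17=1 → B
G(6): 6−17=-11≡15 → P
Z(25): 25−17=8 → I
T(19): 19−17=2 → C
U(20): 20−17=3 → D
Q(16): 16−17=-1≡25 → Z

BPICDZ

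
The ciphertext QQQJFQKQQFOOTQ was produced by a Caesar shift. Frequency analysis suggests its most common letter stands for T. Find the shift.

23

The most frequent ciphertext letter is Q (appears 7 times).
Q is position 16; T is position 19.
Shift = -3≡23.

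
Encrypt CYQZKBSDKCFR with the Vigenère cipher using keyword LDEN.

Repeat the key across the message: LDENLDENLDEN
C(2)+L(11): 13 → N
Y(24)+D(3): 27≡1 → B
Q(16)+E(4): 20 → U
Z(25)+N(13): 38≡12 → M
K(10)+L(11): 21 → V
B(1)+D(3): 4 → E
S(18)+E(4): 22 → W
D(3)+N(13): 16 → Q
K(10)+L(11): 21 → V
C(2)+D(3): 5 → F
F(5)+E(4): 9 → J
R(17)+N(13): 30≡4 → E

NBUMVEWQVFJE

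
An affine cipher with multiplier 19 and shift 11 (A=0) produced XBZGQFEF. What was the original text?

The inverse of 19 mod 26 is 11, since 19·11=209≡1. Apply D(y)=11·(y−11) mod 26:
X(23): 11·(23−11)=132≡2 → C
B(1): 11·(1−11)=-110≡20 → U
Z(25): 11·(25−11)=154≡24 → Y
G(6): 11·(6−11)=-55≡23 → X
Q(16): 11·(16−11)=55≡3 → D
F(5): 11·(5−11)=-66≡12 → M
E(4): 11·(4−11)=-77≡1 → B
F(5): 11·(5−11)=-66≡12 → M

CUYXDMBM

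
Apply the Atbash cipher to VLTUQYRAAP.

EOGFJBIZZK

V(21) → E(4)
L(11) → O(14)
T(19) → G(6)
U(20) → F(5)
Q(16) → J(9)
Y(24) → B(1)
R(17) → I(8)
A(0) → Z(25)
A(0) → Z(25)
P(15) → K(10)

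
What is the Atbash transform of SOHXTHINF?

S(18) → H(7)
O(14) → L(11)
H(7) → S(18)
X(23) → C(2)
T(19) → G(6)
H(7) → S(18)
I(8) → R(17)
N(13) → M(12)
F(5) → U(20)

HLSCGSRMU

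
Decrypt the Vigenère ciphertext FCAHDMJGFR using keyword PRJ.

QLRSMDUPWC

Repeat the key across the ciphertext: PRJPRJPRJP
F(5)−P(15): -10≡16 → Q
C(2)−R(17): -15≡11 → L
A(0)−J(9): -9≡17 → R
H(7)−P(15): -8≡18 → S
D(3)−R(17): -14≡12 → M
M(12)−J(9): 3 → D
J(9)−P(15): -6≡20 → U
G(6)−R(17): -11≡15 → P
F(5)−J(9): -4≡22 → W
R(17)−P(15): 2 → C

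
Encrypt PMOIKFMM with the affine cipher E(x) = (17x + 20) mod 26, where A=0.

P(15): 17·15+20=275≡15 → P
M(12): 17·12+20=224≡16 → Q
O(14): 17·14+20=258≡24 → Y
I(8): 17·8+20=156≡0 → A
K(10): 17·10+20=190≡8 → I
F(5): 17·5+20=105≡1 → B
M(12): 17·12+20=224≡16 → Q
M(12): 17·12+20=224≡16 → Q

PQYAIBQQ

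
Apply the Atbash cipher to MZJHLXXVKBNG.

M(12) → N(13)
Z(25) → A(0)
J(9) → Q(16)
H(7) → S(18)
L(11) → O(14)
X(23) → C(2)
X(23) → C(2)
V(21) → E(4)
K(10) → P(15)
B(1) → Y(24)
N(13) → M(12)
G(6) → T(19)

NAQSOCCEPYMT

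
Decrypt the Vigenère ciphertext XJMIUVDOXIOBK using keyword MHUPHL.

LCSTNKRHDTHQY

Repeat the key across the ciphertext: MHUPHLMHUPHLM
X(23)−M(12): 11 → L
J(9)−H(7): 2 → C
M(12)−U(20): -8≡18 → S
I(8)−P(15): -7≡19 → T
U(20)−H(7): 13 → N
V(21)−L(11): 10 → K
D(3)−M(12): -9≡17 → R
O(14)−H(7): 7 → H
X(23)−U(20): 3 → D
I(8)−P(15): -7≡19 → T
O(14)−H(7): 7 → H
B(1)−L(11): -10≡16 → Q
K(10)−M(12): -2≡24 → Y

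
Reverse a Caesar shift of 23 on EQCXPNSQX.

HTFASQVTA

E(4): 4−23=-19≡7 → H
Q(16): 16−23=-7≡19 → T
C(2): 2−23=-21≡5 → F
X(23): 23−23=0 → A
P(15): 15−23=-8≡18 → S
N(13): 13−23=-10≡16 → Q
S(18): 18−23=-5≡21 → V
Q(16): 16−23=-7≡19 → T
X(23): 23−23=0 → A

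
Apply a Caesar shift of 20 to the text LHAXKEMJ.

L(11): 11+20=31≡5 → F
H(7): 7+20=27≡1 → B
A(0): 0+20=20 → U
X(23): 23+20=43≡17 → R
K(10): 10+20=30≡4 → E
E(4): 4+20=24 → Y
M(12): 12+20=32≡6 → G
J(9): 9+20=29≡3 → D

FBUREYGD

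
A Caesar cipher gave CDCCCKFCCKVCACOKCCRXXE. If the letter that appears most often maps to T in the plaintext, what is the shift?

9

The most frequent ciphertext letter is C (appears 10 times).
C is position 2; T is position 19.
Shift = -17≡9.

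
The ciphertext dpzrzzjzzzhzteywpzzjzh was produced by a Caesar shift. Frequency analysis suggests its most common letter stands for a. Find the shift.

The most frequent ciphertext letter is z (appears 10 times).
z is position 25; a is position 0.
Shift = 25.

25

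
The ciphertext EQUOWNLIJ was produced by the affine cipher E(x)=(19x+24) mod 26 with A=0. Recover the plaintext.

The inverse of 19 mod 26 is 11, since 19·11=209≡1. Apply D(y)=11·(y−24) mod 26:
E(4): 11·(4−24)=-220≡14 → O
Q(16): 11·(16−24)=-88≡16 → Q
U(20): 11·(20−24)=-44≡8 → I
O(14): 11·(14−24)=-110≡20 → U
W(22): 11·(22−24)=-22≡4 → E
N(13): 11·(13−24)=-121≡9 → J
L(11): 11·(11−24)=-143≡13 → N
I(8): 11·(8−24)=-176≡6 → G
J(9): 11·(9−24)=-165≡17 → R

OQIUEJNGR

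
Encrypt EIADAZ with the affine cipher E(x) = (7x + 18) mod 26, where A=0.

E(4): 7·4+18=46≡20 → U
I(8): 7·8+18=74≡22 → W
A(0): 7·0+18=18 → S
D(3): 7·3+18=39≡13 → N
A(0): 7·0+18=18 → S
Z(25): 7·25+18=193≡11 → L

UWSNSL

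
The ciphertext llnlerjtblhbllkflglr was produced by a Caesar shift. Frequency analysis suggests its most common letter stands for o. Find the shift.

The most frequent ciphertext letter is l (appears 8 times).
l is position 11; o is position 14.
Shift = -3≡23.

23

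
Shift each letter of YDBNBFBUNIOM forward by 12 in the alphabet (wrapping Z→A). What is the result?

KPNZNRNGZUAY

Y(24): 24+12=36≡10 → K
D(3): 3+12=15 → P
B(1): 1+12=13 → N
N(13): 13+12=25 → Z
B(1): 1+12=13 → N
F(5): 5+12=17 → R
B(1): 1+12=13 → N
U(20): 20+12=32≡6 → G
N(13): 13+12=25 → Z
I(8): 8+12=20 → U
O(14): 14+12=26≡0 → A
M(12): 12+12=24 → Y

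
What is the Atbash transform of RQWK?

IJDP

R(17) → I(8)
Q(16) → J(9)
W(22) → D(3)
K(10) → P(15)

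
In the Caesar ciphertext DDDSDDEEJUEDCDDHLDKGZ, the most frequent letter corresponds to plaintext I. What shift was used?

The most frequent ciphertext letter is D (appears 9 times).
D is position 3; I is position 8.
Shift = -5≡21.

21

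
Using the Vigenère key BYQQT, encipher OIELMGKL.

PGUBFHIB

Repeat the key across the message: BYQQTBYQ
O(14)+B(1): 15 → P
I(8)+Y(24): 32≡6 → G
E(4)+Q(16): 20 → U
L(11)+Q(16): 27≡1 → B
M(12)+T(19): 31≡5 → F
G(6)+B(1): 7 → H
K(10)+Y(24): 34≡8 → I
L(11)+Q(16): 27≡1 → B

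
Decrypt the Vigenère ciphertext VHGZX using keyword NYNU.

Repeat the key across the ciphertext: NYNUN
V(21)−N(13): 8 → I
H(7)−Y(24): -17≡9 → J
G(6)−N(13): -7≡19 → T
Z(25)−U(20): 5 → F
X(23)−N(13): 10 → K

IJTFK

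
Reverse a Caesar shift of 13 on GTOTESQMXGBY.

TGBGRFDZKTOL

G(6): 6−13=-7≡19 → T
T(19): 19−13=6 → G
O(14): 14−13=1 → B
T(19): 19−13=6 → G
E(4): 4−13=-9≡17 → R
S(18): 18−13=5 → F
Q(16): 16−13=3 → D
M(12): 12−13=-1≡25 → Z
X(23): 23−13=10 → K
G(6): 6−13=-7≡19 → T
B(1): 1−13=-12≡14 → O
Y(24): 24−13=11 → L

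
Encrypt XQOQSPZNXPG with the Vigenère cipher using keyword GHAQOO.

DXOGGDFUXFU

Repeat the key across the message: GHAQOOGHAQO
X(23)+G(6): 29≡3 → D
Q(16)+H(7): 23 → X
O(14)+A(0): 14 → O
Q(16)+Q(16): 32≡6 → G
S(18)+O(14): 32≡6 → G
P(15)+O(14): 29≡3 → D
Z(25)+G(6): 31≡5 → F
N(13)+H(7): 20 → U
X(23)+A(0): 23 → X
P(15)+Q(16): 31≡5 → F
G(6)+O(14): 20 → U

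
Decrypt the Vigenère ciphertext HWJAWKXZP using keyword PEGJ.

SSDRHGRQA

Repeat the key across the ciphertext: PEGJPEGJP
H(7)−P(15): -8≡18 → S
W(22)−E(4): 18 → S
J(9)−G(6): 3 → D
A(0)−J(9): -9≡17 → R
W(22)−P(15): 7 → H
K(10)−E(4): 6 → G
X(23)−G(6): 17 → R
Z(25)−J(9): 16 → Q
P(15)−P(15): 0 → A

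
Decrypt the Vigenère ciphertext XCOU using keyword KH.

Repeat the key across the ciphertext: KHKH
X(23)−K(10): 13 → N
C(2)−H(7): -5≡21 → V
O(14)−K(10): 4 → E
U(20)−H(7): 13 → N

NVEN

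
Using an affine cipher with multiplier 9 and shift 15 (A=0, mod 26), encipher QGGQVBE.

DRRDWYZ

Q(16): 9·16+15=159≡3 → D
G(6): 9·6+15=69≡17 → R
G(6): 9·6+15=69≡17 → R
Q(16): 9·16+15=159≡3 → D
V(21): 9·21+15=204≡22 → W
B(1): 9·1+15=24 → Y
E(4): 9·4+15=51≡25 → Z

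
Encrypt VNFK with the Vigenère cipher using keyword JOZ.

Repeat the key across the message: JOZJ
V(21)+J(9): 30≡4 → E
N(13)+O(14): 27≡1 → B
F(5)+Z(25): 30≡4 → E
K(10)+J(9): 19 → T

EBET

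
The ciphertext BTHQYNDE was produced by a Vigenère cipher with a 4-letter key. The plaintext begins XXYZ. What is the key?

Subtract each crib letter from the matching ciphertext letter (mod 26):
B(1)−X(23)=-22≡4 → E
T(19)−X(23)=-4≡22 → W
H(7)−Y(24)=-17≡9 → J
Q(16)−Z(25)=-9≡17 → R

EWJR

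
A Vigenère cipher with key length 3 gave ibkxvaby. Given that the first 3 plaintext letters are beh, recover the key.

Subtract each crib letter from the matching ciphertext letter (mod 26):
i(8)−b(1)=7 → h
b(1)−e(4)=-3≡23 → x
k(10)−h(7)=3 → d

hxd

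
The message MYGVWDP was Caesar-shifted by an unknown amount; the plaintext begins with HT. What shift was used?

From the crib: M(12)−H(7)=5, so the shift is 5.

5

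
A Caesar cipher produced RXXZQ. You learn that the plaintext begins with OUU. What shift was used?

From the crib: R(17)−O(14)=3, so the shift is 3.

3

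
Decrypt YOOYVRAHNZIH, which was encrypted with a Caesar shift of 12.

MCCMJFOVBNWV

Y(24): 24−12=12 → M
O(14): 14−12=2 → C
O(14): 14−12=2 → C
Y(24): 24−12=12 → M
V(21): 21−12=9 → J
R(17): 17−12=5 → F
A(0): 0−12=-12≡14 → O
H(7): 7−12=-5≡21 → V
N(13): 13−12=1 → B
Z(25): 25−12=13 → N
I(8): 8−12=-4≡22 → W
H(7): 7−12=-5≡21 → V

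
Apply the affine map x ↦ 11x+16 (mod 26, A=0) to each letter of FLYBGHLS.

THUBEPHG

F(5): 11·5+16=71≡19 → T
L(11): 11·11+16=137≡7 → H
Y(24): 11·24+16=280≡20 → U
B(1): 11·1+16=27≡1 → B
G(6): 11·6+16=82≡4 → E
H(7): 11·7+16=93≡15 → P
L(11): 11·11+16=137≡7 → H
S(18): 11·18+16=214≡6 → G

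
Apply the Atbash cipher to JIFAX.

QRUZC

J(9) → Q(16)
I(8) → R(17)
F(5) → U(20)
A(0) → Z(25)
X(23) → C(2)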